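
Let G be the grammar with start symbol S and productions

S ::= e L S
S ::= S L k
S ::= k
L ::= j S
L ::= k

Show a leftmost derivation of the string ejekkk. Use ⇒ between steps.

S ⇒ eLS ⇒ ejSS ⇒ ejeLSS ⇒ ejekSS ⇒ ejekkS ⇒ ejekkk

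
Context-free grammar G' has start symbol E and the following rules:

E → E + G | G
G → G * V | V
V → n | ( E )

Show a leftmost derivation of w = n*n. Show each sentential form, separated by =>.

E => G   [E → G]
G => G*V   [G → G * V]
G*V => V*V   [G → V]
V*V => n*V   [V → n]
n*V => n*n   [V → n]

E => G => G*V => V*V => n*V => n*n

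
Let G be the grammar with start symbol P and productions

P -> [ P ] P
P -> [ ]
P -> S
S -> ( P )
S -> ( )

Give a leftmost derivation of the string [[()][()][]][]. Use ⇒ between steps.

P⇒[P]P⇒[[P]P]P⇒[[S]P]P⇒[[()]P]P⇒[[()][P]P]P⇒[[()][S]P]P⇒[[()][()]P]P⇒[[()][()][]]P⇒[[()][()][]][]

P ⇒ [P]P   [P -> [ P ] P]
[P]P ⇒ [[P]P]P   [P -> [ P ] P]
[[P]P]P ⇒ [[S]P]P   [P -> S]
[[S]P]P ⇒ [[()]P]P   [S -> ( )]
[[()]P]P ⇒ [[()][P]P]P   [P -> [ P ] P]
[[()][P]P]P ⇒ [[()][S]P]P   [P -> S]
[[()][S]P]P ⇒ [[()][()]P]P   [S -> ( )]
[[()][()]P]P ⇒ [[()][()][]]P   [P -> [ ]]
[[()][()][]]P ⇒ [[()][()][]][]   [P -> [ ]]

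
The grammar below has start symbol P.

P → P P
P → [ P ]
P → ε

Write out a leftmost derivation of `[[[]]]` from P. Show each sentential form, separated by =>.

P => PP => [P]P => [PP]P => [PPP]P => [PPPP]P => [[P]PPP]P => [[[P]]PPP]P => [[[]]PPP]P => [[[]]PP]P => [[[]]P]P => [[[]]]P => [[[]]]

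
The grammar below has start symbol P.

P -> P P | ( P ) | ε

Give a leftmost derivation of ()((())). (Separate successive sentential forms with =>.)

P => PP   [P -> P P]
PP => (P)P   [P -> ( P )]
(P)P => ()P   [P -> ε]
()P => ()(P)   [P -> ( P )]
()(P) => ()(PP)   [P -> P P]
()(PP) => ()((P)P)   [P -> ( P )]
()((P)P) => ()(((P))P)   [P -> ( P )]
()(((P))P) => ()((())P)   [P -> ε]
()((())P) => ()((()))   [P -> ε]

P=>PP=>(P)P=>()P=>()(P)=>()(PP)=>()((P)P)=>()(((P))P)=>()((())P)=>()((()))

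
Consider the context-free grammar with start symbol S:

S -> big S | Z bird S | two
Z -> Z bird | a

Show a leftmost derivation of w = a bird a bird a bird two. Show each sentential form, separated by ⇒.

S ⇒ Z bird S ⇒ a bird S ⇒ a bird Z bird S ⇒ a bird a bird S ⇒ a bird a bird Z bird S ⇒ a bird a bird a bird S ⇒ a bird a bird a bird two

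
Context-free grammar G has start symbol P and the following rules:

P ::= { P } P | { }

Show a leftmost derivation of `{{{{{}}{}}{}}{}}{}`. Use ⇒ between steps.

P ⇒ {P}P ⇒ {{P}P}P ⇒ {{{P}P}P}P ⇒ {{{{P}P}P}P}P ⇒ {{{{{}}P}P}P}P ⇒ {{{{{}}{}}P}P}P ⇒ {{{{{}}{}}{}}P}P ⇒ {{{{{}}{}}{}}{}}P ⇒ {{{{{}}{}}{}}{}}{}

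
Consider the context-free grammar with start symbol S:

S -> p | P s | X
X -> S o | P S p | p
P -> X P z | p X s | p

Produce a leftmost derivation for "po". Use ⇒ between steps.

S ⇒ X   [S -> X]
X ⇒ So   [X -> S o]
So ⇒ Xo   [S -> X]
Xo ⇒ po   [X -> p]

S⇒X⇒So⇒Xo⇒po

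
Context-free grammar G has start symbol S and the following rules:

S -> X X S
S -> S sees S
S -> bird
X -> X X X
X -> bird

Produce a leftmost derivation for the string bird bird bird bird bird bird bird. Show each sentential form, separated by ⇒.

S ⇒ X X S   [S -> X X S]
X X S ⇒ X X X X S   [X -> X X X]
X X X X S ⇒ X X X X X X S   [X -> X X X]
X X X X X X S ⇒ bird X X X X X S   [X -> bird]
bird X X X X X S ⇒ bird bird X X X X S   [X -> bird]
bird bird X X X X S ⇒ bird bird bird X X X S   [X -> bird]
bird bird bird X X X S ⇒ bird bird bird bird X X S   [X -> bird]
bird bird bird bird X X S ⇒ bird bird bird bird bird X S   [X -> bird]
bird bird bird bird bird X S ⇒ bird bird bird bird bird bird S   [X -> bird]
bird bird bird bird bird bird S ⇒ bird bird bird bird bird bird bird   [S -> bird]

S ⇒ X X S ⇒ X X X X S ⇒ X X X X X X S ⇒ bird X X X X X S ⇒ bird bird X X X X S ⇒ bird bird bird X X X S ⇒ bird bird bird bird X X S ⇒ bird bird bird bird bird X S ⇒ bird bird bird bird bird bird S ⇒ bird bird bird bird bird bird bird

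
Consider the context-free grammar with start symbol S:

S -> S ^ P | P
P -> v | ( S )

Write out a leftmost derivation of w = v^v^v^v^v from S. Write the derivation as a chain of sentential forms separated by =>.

S=>S^P=>S^P^P=>S^P^P^P=>S^P^P^P^P=>P^P^P^P^P=>v^P^P^P^P=>v^v^P^P^P=>v^v^v^P^P=>v^v^v^v^P=>v^v^v^v^v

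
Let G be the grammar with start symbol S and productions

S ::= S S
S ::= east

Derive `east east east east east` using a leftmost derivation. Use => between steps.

S => S S   [S ::= S S]
S S => S S S   [S ::= S S]
S S S => S S S S   [S ::= S S]
S S S S => east S S S   [S ::= east]
east S S S => east S S S S   [S ::= S S]
east S S S S => east east S S S   [S ::= east]
east east S S S => east east east S S   [S ::= east]
east east east S S => east east east east S   [S ::= east]
east east east east S => east east east east east   [S ::= east]

S => S S => S S S => S S S S => east S S S => east S S S S => east east S S S => east east east S S => east east east east S => east east east east east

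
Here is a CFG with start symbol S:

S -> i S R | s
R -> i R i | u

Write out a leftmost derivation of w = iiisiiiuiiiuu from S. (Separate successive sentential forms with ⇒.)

S ⇒ iSR   [S -> i S R]
iSR ⇒ iiSRR   [S -> i S R]
iiSRR ⇒ iiiSRRR   [S -> i S R]
iiiSRRR ⇒ iiisRRR   [S -> s]
iiisRRR ⇒ iiisiRiRR   [R -> i R i]
iiisiRiRR ⇒ iiisiiRiiRR   [R -> i R i]
iiisiiRiiRR ⇒ iiisiiiRiiiRR   [R -> i R i]
iiisiiiRiiiRR ⇒ iiisiiiuiiiRR   [R -> u]
iiisiiiuiiiRR ⇒ iiisiiiuiiiuR   [R -> u]
iiisiiiuiiiuR ⇒ iiisiiiuiiiuu   [R -> u]

S⇒iSR⇒iiSRR⇒iiiSRRR⇒iiisRRR⇒iiisiRiRR⇒iiisiiRiiRR⇒iiisiiiRiiiRR⇒iiisiiiuiiiRR⇒iiisiiiuiiiuR⇒iiisiiiuiiiuu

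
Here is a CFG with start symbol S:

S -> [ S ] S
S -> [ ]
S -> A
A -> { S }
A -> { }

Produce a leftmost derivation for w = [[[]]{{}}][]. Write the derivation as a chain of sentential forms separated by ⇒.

S ⇒ [S]S   [S -> [ S ] S]
[S]S ⇒ [[S]S]S   [S -> [ S ] S]
[[S]S]S ⇒ [[[]]S]S   [S -> [ ]]
[[[]]S]S ⇒ [[[]]A]S   [S -> A]
[[[]]A]S ⇒ [[[]]{S}]S   [A -> { S }]
[[[]]{S}]S ⇒ [[[]]{A}]S   [S -> A]
[[[]]{A}]S ⇒ [[[]]{{}}]S   [A -> { }]
[[[]]{{}}]S ⇒ [[[]]{{}}][]   [S -> [ ]]

S ⇒ [S]S ⇒ [[S]S]S ⇒ [[[]]S]S ⇒ [[[]]A]S ⇒ [[[]]{S}]S ⇒ [[[]]{A}]S ⇒ [[[]]{{}}]S ⇒ [[[]]{{}}][]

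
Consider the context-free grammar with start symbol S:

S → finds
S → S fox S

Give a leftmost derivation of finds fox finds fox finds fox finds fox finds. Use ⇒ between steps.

S ⇒ S fox S ⇒ S fox S fox S ⇒ S fox S fox S fox S ⇒ S fox S fox S fox S fox S ⇒ finds fox S fox S fox S fox S ⇒ finds fox finds fox S fox S fox S ⇒ finds fox finds fox finds fox S fox S ⇒ finds fox finds fox finds fox finds fox S ⇒ finds fox finds fox finds fox finds fox finds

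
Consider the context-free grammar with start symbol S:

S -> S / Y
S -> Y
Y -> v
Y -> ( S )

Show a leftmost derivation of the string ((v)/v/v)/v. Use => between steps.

S=>S/Y=>Y/Y=>(S)/Y=>(S/Y)/Y=>(S/Y/Y)/Y=>(Y/Y/Y)/Y=>((S)/Y/Y)/Y=>((Y)/Y/Y)/Y=>((v)/Y/Y)/Y=>((v)/v/Y)/Y=>((v)/v/v)/Y=>((v)/v/v)/v

S => S/Y   [S -> S / Y]
S/Y => Y/Y   [S -> Y]
Y/Y => (S)/Y   [Y -> ( S )]
(S)/Y => (S/Y)/Y   [S -> S / Y]
(S/Y)/Y => (S/Y/Y)/Y   [S -> S / Y]
(S/Y/Y)/Y => (Y/Y/Y)/Y   [S -> Y]
(Y/Y/Y)/Y => ((S)/Y/Y)/Y   [Y -> ( S )]
((S)/Y/Y)/Y => ((Y)/Y/Y)/Y   [S -> Y]
((Y)/Y/Y)/Y => ((v)/Y/Y)/Y   [Y -> v]
((v)/Y/Y)/Y => ((v)/v/Y)/Y   [Y -> v]
((v)/v/Y)/Y => ((v)/v/v)/Y   [Y -> v]
((v)/v/v)/Y => ((v)/v/v)/v   [Y -> v]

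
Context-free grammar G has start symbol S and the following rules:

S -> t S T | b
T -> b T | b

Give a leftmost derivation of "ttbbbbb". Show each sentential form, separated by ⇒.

S⇒tST⇒ttSTT⇒ttbTT⇒ttbbTT⇒ttbbbTT⇒ttbbbbT⇒ttbbbbb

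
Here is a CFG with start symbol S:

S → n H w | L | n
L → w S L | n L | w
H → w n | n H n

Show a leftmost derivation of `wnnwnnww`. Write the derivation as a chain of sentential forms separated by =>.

S => L => wSL => wnHwL => wnnHnwL => wnnwnnwL => wnnwnnww

S => L   [S → L]
L => wSL   [L → w S L]
wSL => wnHwL   [S → n H w]
wnHwL => wnnHnwL   [H → n H n]
wnnHnwL => wnnwnnwL   [H → w n]
wnnwnnwL => wnnwnnww   [L → w]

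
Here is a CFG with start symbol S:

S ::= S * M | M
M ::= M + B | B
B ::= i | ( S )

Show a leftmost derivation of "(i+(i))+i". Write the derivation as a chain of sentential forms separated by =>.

S => M   [S ::= M]
M => M+B   [M ::= M + B]
M+B => B+B   [M ::= B]
B+B => (S)+B   [B ::= ( S )]
(S)+B => (M)+B   [S ::= M]
(M)+B => (M+B)+B   [M ::= M + B]
(M+B)+B => (B+B)+B   [M ::= B]
(B+B)+B => (i+B)+B   [B ::= i]
(i+B)+B => (i+(S))+B   [B ::= ( S )]
(i+(S))+B => (i+(M))+B   [S ::= M]
(i+(M))+B => (i+(B))+B   [M ::= B]
(i+(B))+B => (i+(i))+B   [B ::= i]
(i+(i))+B => (i+(i))+i   [B ::= i]

S => M => M+B => B+B => (S)+B => (M)+B => (M+B)+B => (B+B)+B => (i+B)+B => (i+(S))+B => (i+(M))+B => (i+(B))+B => (i+(i))+B => (i+(i))+i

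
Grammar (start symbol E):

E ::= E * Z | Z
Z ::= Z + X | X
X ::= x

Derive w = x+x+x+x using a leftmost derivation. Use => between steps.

E => Z => Z+X => Z+X+X => Z+X+X+X => X+X+X+X => x+X+X+X => x+x+X+X => x+x+x+X => x+x+x+x

E => Z   [E ::= Z]
Z => Z+X   [Z ::= Z + X]
Z+X => Z+X+X   [Z ::= Z + X]
Z+X+X => Z+X+X+X   [Z ::= Z + X]
Z+X+X+X => X+X+X+X   [Z ::= X]
X+X+X+X => x+X+X+X   [X ::= x]
x+X+X+X => x+x+X+X   [X ::= x]
x+x+X+X => x+x+x+X   [X ::= x]
x+x+x+X => x+x+x+x   [X ::= x]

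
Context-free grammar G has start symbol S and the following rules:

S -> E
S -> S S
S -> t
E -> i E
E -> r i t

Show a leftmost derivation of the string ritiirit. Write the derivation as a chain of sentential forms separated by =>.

S=>SS=>ES=>ritS=>ritE=>ritiE=>ritiiE=>ritiirit

S => SS   [S -> S S]
SS => ES   [S -> E]
ES => ritS   [E -> r i t]
ritS => ritE   [S -> E]
ritE => ritiE   [E -> i E]
ritiE => ritiiE   [E -> i E]
ritiiE => ritiirit   [E -> r i t]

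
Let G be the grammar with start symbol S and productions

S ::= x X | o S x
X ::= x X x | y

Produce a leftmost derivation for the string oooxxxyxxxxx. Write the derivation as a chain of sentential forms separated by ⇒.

S ⇒ oSx   [S ::= o S x]
oSx ⇒ ooSxx   [S ::= o S x]
ooSxx ⇒ oooSxxx   [S ::= o S x]
oooSxxx ⇒ oooxXxxx   [S ::= x X]
oooxXxxx ⇒ oooxxXxxxx   [X ::= x X x]
oooxxXxxxx ⇒ oooxxxXxxxxx   [X ::= x X x]
oooxxxXxxxxx ⇒ oooxxxyxxxxx   [X ::= y]

S ⇒ oSx ⇒ ooSxx ⇒ oooSxxx ⇒ oooxXxxx ⇒ oooxxXxxxx ⇒ oooxxxXxxxxx ⇒ oooxxxyxxxxx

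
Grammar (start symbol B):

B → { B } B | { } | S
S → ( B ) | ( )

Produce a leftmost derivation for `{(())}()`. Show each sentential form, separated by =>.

B=>{B}B=>{S}B=>{(B)}B=>{(S)}B=>{(())}B=>{(())}S=>{(())}()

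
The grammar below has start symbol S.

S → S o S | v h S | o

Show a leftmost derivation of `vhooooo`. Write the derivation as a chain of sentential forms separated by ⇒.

S⇒vhS⇒vhSoS⇒vhSoSoS⇒vhooSoS⇒vhooooS⇒vhooooo

S ⇒ vhS   [S → v h S]
vhS ⇒ vhSoS   [S → S o S]
vhSoS ⇒ vhSoSoS   [S → S o S]
vhSoSoS ⇒ vhooSoS   [S → o]
vhooSoS ⇒ vhooooS   [S → o]
vhooooS ⇒ vhooooo   [S → o]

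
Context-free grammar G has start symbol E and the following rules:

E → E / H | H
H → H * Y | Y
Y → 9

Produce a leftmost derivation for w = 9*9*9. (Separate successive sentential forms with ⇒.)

E ⇒ H ⇒ H*Y ⇒ H*Y*Y ⇒ Y*Y*Y ⇒ 9*Y*Y ⇒ 9*9*Y ⇒ 9*9*9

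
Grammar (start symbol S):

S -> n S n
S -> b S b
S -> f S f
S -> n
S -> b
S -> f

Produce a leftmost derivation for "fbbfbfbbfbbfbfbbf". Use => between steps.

S => fSf => fbSbf => fbbSbbf => fbbfSfbbf => fbbfbSbfbbf => fbbfbfSfbfbbf => fbbfbfbSbfbfbbf => fbbfbfbbSbbfbfbbf => fbbfbfbbfbbfbfbbf

S => fSf   [S -> f S f]
fSf => fbSbf   [S -> b S b]
fbSbf => fbbSbbf   [S -> b S b]
fbbSbbf => fbbfSfbbf   [S -> f S f]
fbbfSfbbf => fbbfbSbfbbf   [S -> b S b]
fbbfbSbfbbf => fbbfbfSfbfbbf   [S -> f S f]
fbbfbfSfbfbbf => fbbfbfbSbfbfbbf   [S -> b S b]
fbbfbfbSbfbfbbf => fbbfbfbbSbbfbfbbf   [S -> b S b]
fbbfbfbbSbbfbfbbf => fbbfbfbbfbbfbfbbf   [S -> f]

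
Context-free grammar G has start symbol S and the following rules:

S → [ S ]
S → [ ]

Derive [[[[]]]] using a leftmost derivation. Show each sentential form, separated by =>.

S => [S] => [[S]] => [[[S]]] => [[[[]]]]

S => [S]   [S → [ S ]]
[S] => [[S]]   [S → [ S ]]
[[S]] => [[[S]]]   [S → [ S ]]
[[[S]]] => [[[[]]]]   [S → [ ]]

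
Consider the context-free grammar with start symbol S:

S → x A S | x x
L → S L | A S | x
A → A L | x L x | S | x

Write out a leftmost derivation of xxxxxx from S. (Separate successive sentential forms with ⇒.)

S ⇒ xAS   [S → x A S]
xAS ⇒ xxLxS   [A → x L x]
xxLxS ⇒ xxxxS   [L → x]
xxxxS ⇒ xxxxxx   [S → x x]

S⇒xAS⇒xxLxS⇒xxxxS⇒xxxxxx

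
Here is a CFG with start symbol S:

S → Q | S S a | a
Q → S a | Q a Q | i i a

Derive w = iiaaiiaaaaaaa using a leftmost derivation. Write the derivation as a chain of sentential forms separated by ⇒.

S ⇒ SSa ⇒ QSa ⇒ SaSa ⇒ QaSa ⇒ SaaSa ⇒ QaaSa ⇒ SaaaSa ⇒ QaaaSa ⇒ QaQaaaSa ⇒ iiaaQaaaSa ⇒ iiaaSaaaaSa ⇒ iiaaQaaaaSa ⇒ iiaaiiaaaaaSa ⇒ iiaaiiaaaaaaa

S ⇒ SSa   [S → S S a]
SSa ⇒ QSa   [S → Q]
QSa ⇒ SaSa   [Q → S a]
SaSa ⇒ QaSa   [S → Q]
QaSa ⇒ SaaSa   [Q → S a]
SaaSa ⇒ QaaSa   [S → Q]
QaaSa ⇒ SaaaSa   [Q → S a]
SaaaSa ⇒ QaaaSa   [S → Q]
QaaaSa ⇒ QaQaaaSa   [Q → Q a Q]
QaQaaaSa ⇒ iiaaQaaaSa   [Q → i i a]
iiaaQaaaSa ⇒ iiaaSaaaaSa   [Q → S a]
iiaaSaaaaSa ⇒ iiaaQaaaaSa   [S → Q]
iiaaQaaaaSa ⇒ iiaaiiaaaaaSa   [Q → i i a]
iiaaiiaaaaaSa ⇒ iiaaiiaaaaaaa   [S → a]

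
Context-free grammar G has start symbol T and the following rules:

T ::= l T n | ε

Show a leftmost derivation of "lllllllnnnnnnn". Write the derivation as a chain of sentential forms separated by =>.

T => lTn => llTnn => lllTnnn => llllTnnnn => lllllTnnnnn => llllllTnnnnnn => lllllllTnnnnnnn => lllllllnnnnnnn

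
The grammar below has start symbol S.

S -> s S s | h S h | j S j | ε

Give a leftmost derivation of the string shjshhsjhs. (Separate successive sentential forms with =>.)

S => sSs => shShs => shjSjhs => shjsSsjhs => shjshShsjhs => shjshhsjhs

S => sSs   [S -> s S s]
sSs => shShs   [S -> h S h]
shShs => shjSjhs   [S -> j S j]
shjSjhs => shjsSsjhs   [S -> s S s]
shjsSsjhs => shjshShsjhs   [S -> h S h]
shjshShsjhs => shjshhsjhs   [S -> ε]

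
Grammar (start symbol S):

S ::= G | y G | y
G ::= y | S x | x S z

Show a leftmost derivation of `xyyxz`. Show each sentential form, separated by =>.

S => G => xSz => xyGz => xySxz => xyGxz => xyyxz

S => G   [S ::= G]
G => xSz   [G ::= x S z]
xSz => xyGz   [S ::= y G]
xyGz => xySxz   [G ::= S x]
xySxz => xyGxz   [S ::= G]
xyGxz => xyyxz   [G ::= y]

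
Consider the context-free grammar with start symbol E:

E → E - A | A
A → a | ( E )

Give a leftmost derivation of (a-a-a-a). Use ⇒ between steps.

E ⇒ A   [E → A]
A ⇒ (E)   [A → ( E )]
(E) ⇒ (E-A)   [E → E - A]
(E-A) ⇒ (E-A-A)   [E → E - A]
(E-A-A) ⇒ (E-A-A-A)   [E → E - A]
(E-A-A-A) ⇒ (A-A-A-A)   [E → A]
(A-A-A-A) ⇒ (a-A-A-A)   [A → a]
(a-A-A-A) ⇒ (a-a-A-A)   [A → a]
(a-a-A-A) ⇒ (a-a-a-A)   [A → a]
(a-a-a-A) ⇒ (a-a-a-a)   [A → a]

E ⇒ A ⇒ (E) ⇒ (E-A) ⇒ (E-A-A) ⇒ (E-A-A-A) ⇒ (A-A-A-A) ⇒ (a-A-A-A) ⇒ (a-a-A-A) ⇒ (a-a-a-A) ⇒ (a-a-a-a)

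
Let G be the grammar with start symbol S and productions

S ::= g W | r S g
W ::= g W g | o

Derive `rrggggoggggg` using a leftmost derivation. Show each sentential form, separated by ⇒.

S ⇒ rSg ⇒ rrSgg ⇒ rrgWgg ⇒ rrggWggg ⇒ rrgggWgggg ⇒ rrggggWggggg ⇒ rrggggoggggg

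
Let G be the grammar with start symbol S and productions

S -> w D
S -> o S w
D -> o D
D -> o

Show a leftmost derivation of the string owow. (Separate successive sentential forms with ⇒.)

S ⇒ oSw   [S -> o S w]
oSw ⇒ owDw   [S -> w D]
owDw ⇒ owow   [D -> o]

S ⇒ oSw ⇒ owDw ⇒ owow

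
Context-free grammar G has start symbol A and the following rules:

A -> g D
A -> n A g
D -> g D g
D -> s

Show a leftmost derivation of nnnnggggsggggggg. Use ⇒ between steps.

A ⇒ nAg   [A -> n A g]
nAg ⇒ nnAgg   [A -> n A g]
nnAgg ⇒ nnnAggg   [A -> n A g]
nnnAggg ⇒ nnnnAgggg   [A -> n A g]
nnnnAgggg ⇒ nnnngDgggg   [A -> g D]
nnnngDgggg ⇒ nnnnggDggggg   [D -> g D g]
nnnnggDggggg ⇒ nnnngggDgggggg   [D -> g D g]
nnnngggDgggggg ⇒ nnnnggggDggggggg   [D -> g D g]
nnnnggggDggggggg ⇒ nnnnggggsggggggg   [D -> s]

A⇒nAg⇒nnAgg⇒nnnAggg⇒nnnnAgggg⇒nnnngDgggg⇒nnnnggDggggg⇒nnnngggDgggggg⇒nnnnggggDggggggg⇒nnnnggggsggggggg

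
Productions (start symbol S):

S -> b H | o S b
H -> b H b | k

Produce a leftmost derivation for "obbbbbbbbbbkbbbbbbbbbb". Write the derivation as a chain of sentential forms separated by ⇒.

S ⇒ oSb ⇒ obHb ⇒ obbHbb ⇒ obbbHbbb ⇒ obbbbHbbbb ⇒ obbbbbHbbbbb ⇒ obbbbbbHbbbbbb ⇒ obbbbbbbHbbbbbbb ⇒ obbbbbbbbHbbbbbbbb ⇒ obbbbbbbbbHbbbbbbbbb ⇒ obbbbbbbbbbHbbbbbbbbbb ⇒ obbbbbbbbbbkbbbbbbbbbb

S ⇒ oSb   [S -> o S b]
oSb ⇒ obHb   [S -> b H]
obHb ⇒ obbHbb   [H -> b H b]
obbHbb ⇒ obbbHbbb   [H -> b H b]
obbbHbbb ⇒ obbbbHbbbb   [H -> b H b]
obbbbHbbbb ⇒ obbbbbHbbbbb   [H -> b H b]
obbbbbHbbbbb ⇒ obbbbbbHbbbbbb   [H -> b H b]
obbbbbbHbbbbbb ⇒ obbbbbbbHbbbbbbb   [H -> b H b]
obbbbbbbHbbbbbbb ⇒ obbbbbbbbHbbbbbbbb   [H -> b H b]
obbbbbbbbHbbbbbbbb ⇒ obbbbbbbbbHbbbbbbbbb   [H -> b H b]
obbbbbbbbbHbbbbbbbbb ⇒ obbbbbbbbbbHbbbbbbbbbb   [H -> b H b]
obbbbbbbbbbHbbbbbbbbbb ⇒ obbbbbbbbbbkbbbbbbbbbb   [H -> k]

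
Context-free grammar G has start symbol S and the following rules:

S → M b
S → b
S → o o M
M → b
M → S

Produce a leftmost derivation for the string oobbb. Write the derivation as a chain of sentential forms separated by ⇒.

S⇒Mb⇒Sb⇒Mbb⇒Sbb⇒ooMbb⇒oobbb

S ⇒ Mb   [S → M b]
Mb ⇒ Sb   [M → S]
Sb ⇒ Mbb   [S → M b]
Mbb ⇒ Sbb   [M → S]
Sbb ⇒ ooMbb   [S → o o M]
ooMbb ⇒ oobbb   [M → b]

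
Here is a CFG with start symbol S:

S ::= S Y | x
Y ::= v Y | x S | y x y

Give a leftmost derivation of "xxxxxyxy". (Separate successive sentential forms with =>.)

S=>SY=>SYY=>xYY=>xxSY=>xxSYY=>xxxYY=>xxxxSY=>xxxxxY=>xxxxxyxy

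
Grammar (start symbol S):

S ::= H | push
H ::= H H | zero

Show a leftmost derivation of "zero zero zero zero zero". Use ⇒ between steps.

S ⇒ H ⇒ H H ⇒ H H H ⇒ H H H H ⇒ H H H H H ⇒ zero H H H H ⇒ zero zero H H H ⇒ zero zero zero H H ⇒ zero zero zero zero H ⇒ zero zero zero zero zero

S ⇒ H   [S ::= H]
H ⇒ H H   [H ::= H H]
H H ⇒ H H H   [H ::= H H]
H H H ⇒ H H H H   [H ::= H H]
H H H H ⇒ H H H H H   [H ::= H H]
H H H H H ⇒ zero H H H H   [H ::= zero]
zero H H H H ⇒ zero zero H H H   [H ::= zero]
zero zero H H H ⇒ zero zero zero H H   [H ::= zero]
zero zero zero H H ⇒ zero zero zero zero H   [H ::= zero]
zero zero zero zero H ⇒ zero zero zero zero zero   [H ::= zero]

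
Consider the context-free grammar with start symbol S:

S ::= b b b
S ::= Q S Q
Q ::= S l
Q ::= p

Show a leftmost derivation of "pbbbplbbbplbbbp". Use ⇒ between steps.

S ⇒ QSQ ⇒ SlSQ ⇒ QSQlSQ ⇒ SlSQlSQ ⇒ QSQlSQlSQ ⇒ pSQlSQlSQ ⇒ pbbbQlSQlSQ ⇒ pbbbplSQlSQ ⇒ pbbbplbbbQlSQ ⇒ pbbbplbbbplSQ ⇒ pbbbplbbbplbbbQ ⇒ pbbbplbbbplbbbp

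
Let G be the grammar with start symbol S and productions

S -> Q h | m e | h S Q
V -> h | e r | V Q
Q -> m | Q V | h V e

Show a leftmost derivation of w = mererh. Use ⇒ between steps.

S ⇒ Qh ⇒ QVh ⇒ QVVh ⇒ mVVh ⇒ merVh ⇒ mererh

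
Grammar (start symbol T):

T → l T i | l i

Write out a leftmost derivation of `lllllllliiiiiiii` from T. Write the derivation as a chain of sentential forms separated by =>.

T => lTi => llTii => lllTiii => llllTiiii => lllllTiiiii => llllllTiiiiii => lllllllTiiiiiii => lllllllliiiiiiii

T => lTi   [T → l T i]
lTi => llTii   [T → l T i]
llTii => lllTiii   [T → l T i]
lllTiii => llllTiiii   [T → l T i]
llllTiiii => lllllTiiiii   [T → l T i]
lllllTiiiii => llllllTiiiiii   [T → l T i]
llllllTiiiiii => lllllllTiiiiiii   [T → l T i]
lllllllTiiiiiii => lllllllliiiiiiii   [T → l i]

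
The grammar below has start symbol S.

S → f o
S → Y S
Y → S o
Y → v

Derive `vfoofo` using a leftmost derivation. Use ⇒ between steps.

S⇒YS⇒vS⇒vYS⇒vSoS⇒vfooS⇒vfoofo

S ⇒ YS   [S → Y S]
YS ⇒ vS   [Y → v]
vS ⇒ vYS   [S → Y S]
vYS ⇒ vSoS   [Y → S o]
vSoS ⇒ vfooS   [S → f o]
vfooS ⇒ vfoofo   [S → f o]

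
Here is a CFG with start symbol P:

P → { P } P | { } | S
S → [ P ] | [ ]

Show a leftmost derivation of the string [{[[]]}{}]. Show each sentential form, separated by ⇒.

P ⇒ S   [P → S]
S ⇒ [P]   [S → [ P ]]
[P] ⇒ [{P}P]   [P → { P } P]
[{P}P] ⇒ [{S}P]   [P → S]
[{S}P] ⇒ [{[P]}P]   [S → [ P ]]
[{[P]}P] ⇒ [{[S]}P]   [P → S]
[{[S]}P] ⇒ [{[[]]}P]   [S → [ ]]
[{[[]]}P] ⇒ [{[[]]}{}]   [P → { }]

P⇒S⇒[P]⇒[{P}P]⇒[{S}P]⇒[{[P]}P]⇒[{[S]}P]⇒[{[[]]}P]⇒[{[[]]}{}]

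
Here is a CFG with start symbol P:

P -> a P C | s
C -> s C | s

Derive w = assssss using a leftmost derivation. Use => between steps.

P => aPC => asC => assC => asssC => assssC => asssssC => assssss

P => aPC   [P -> a P C]
aPC => asC   [P -> s]
asC => assC   [C -> s C]
assC => asssC   [C -> s C]
asssC => assssC   [C -> s C]
assssC => asssssC   [C -> s C]
asssssC => assssss   [C -> s]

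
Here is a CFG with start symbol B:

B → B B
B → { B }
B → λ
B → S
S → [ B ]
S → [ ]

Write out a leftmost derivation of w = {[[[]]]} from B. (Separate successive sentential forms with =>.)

B => {B} => {BB} => {SB} => {[B]B} => {[S]B} => {[[B]]B} => {[[BB]]B} => {[[BBB]]B} => {[[SBB]]B} => {[[[B]BB]]B} => {[[[]BB]]B} => {[[[]B]]B} => {[[[]]]B} => {[[[]]]}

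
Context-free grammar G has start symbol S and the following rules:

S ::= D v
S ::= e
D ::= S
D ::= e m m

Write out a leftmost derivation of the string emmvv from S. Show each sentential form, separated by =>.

S => Dv   [S ::= D v]
Dv => Sv   [D ::= S]
Sv => Dvv   [S ::= D v]
Dvv => emmvv   [D ::= e m m]

S => Dv => Sv => Dvv => emmvv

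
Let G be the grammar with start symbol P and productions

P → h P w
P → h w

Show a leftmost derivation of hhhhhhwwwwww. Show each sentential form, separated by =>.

P => hPw   [P → h P w]
hPw => hhPww   [P → h P w]
hhPww => hhhPwww   [P → h P w]
hhhPwww => hhhhPwwww   [P → h P w]
hhhhPwwww => hhhhhPwwwww   [P → h P w]
hhhhhPwwwww => hhhhhhwwwwww   [P → h w]

P => hPw => hhPww => hhhPwww => hhhhPwwww => hhhhhPwwwww => hhhhhhwwwwww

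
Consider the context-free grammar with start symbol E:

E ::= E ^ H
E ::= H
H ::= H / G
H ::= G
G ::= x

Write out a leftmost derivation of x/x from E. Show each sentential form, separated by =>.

E=>H=>H/G=>G/G=>x/G=>x/x

E => H   [E ::= H]
H => H/G   [H ::= H / G]
H/G => G/G   [H ::= G]
G/G => x/G   [G ::= x]
x/G => x/x   [G ::= x]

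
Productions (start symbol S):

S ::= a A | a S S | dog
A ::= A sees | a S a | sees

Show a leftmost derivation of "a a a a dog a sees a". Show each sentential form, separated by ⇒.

S ⇒ a A ⇒ a a S a ⇒ a a a A a ⇒ a a a A sees a ⇒ a a a a S a sees a ⇒ a a a a dog a sees a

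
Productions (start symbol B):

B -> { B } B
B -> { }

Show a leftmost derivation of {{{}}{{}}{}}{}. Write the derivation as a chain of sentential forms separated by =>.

B=>{B}B=>{{B}B}B=>{{{}}B}B=>{{{}}{B}B}B=>{{{}}{{}}B}B=>{{{}}{{}}{}}B=>{{{}}{{}}{}}{}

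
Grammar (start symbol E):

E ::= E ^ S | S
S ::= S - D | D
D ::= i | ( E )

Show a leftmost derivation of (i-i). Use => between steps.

E => S => D => (E) => (S) => (S-D) => (D-D) => (i-D) => (i-i)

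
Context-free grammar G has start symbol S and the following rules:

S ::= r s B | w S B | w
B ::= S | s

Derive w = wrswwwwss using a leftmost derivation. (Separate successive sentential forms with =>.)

S => wSB => wrsBB => wrsSB => wrswSBB => wrswwBB => wrswwSB => wrswwwSBB => wrswwwwBB => wrswwwwsB => wrswwwwss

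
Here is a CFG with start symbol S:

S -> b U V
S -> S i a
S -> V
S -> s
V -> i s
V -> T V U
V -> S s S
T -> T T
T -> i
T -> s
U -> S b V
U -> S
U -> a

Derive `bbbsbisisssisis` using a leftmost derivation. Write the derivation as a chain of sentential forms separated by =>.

S => bUV   [S -> b U V]
bUV => bSV   [U -> S]
bSV => bbUVV   [S -> b U V]
bbUVV => bbSVV   [U -> S]
bbSVV => bbVVV   [S -> V]
bbVVV => bbSsSVV   [V -> S s S]
bbSsSVV => bbbUVsSVV   [S -> b U V]
bbbUVsSVV => bbbSbVVsSVV   [U -> S b V]
bbbSbVVsSVV => bbbsbVVsSVV   [S -> s]
bbbsbVVsSVV => bbbsbisVsSVV   [V -> i s]
bbbsbisVsSVV => bbbsbisissSVV   [V -> i s]
bbbsbisissSVV => bbbsbisisssVV   [S -> s]
bbbsbisisssVV => bbbsbisisssisV   [V -> i s]
bbbsbisisssisV => bbbsbisisssisis   [V -> i s]

S=>bUV=>bSV=>bbUVV=>bbSVV=>bbVVV=>bbSsSVV=>bbbUVsSVV=>bbbSbVVsSVV=>bbbsbVVsSVV=>bbbsbisVsSVV=>bbbsbisissSVV=>bbbsbisisssVV=>bbbsbisisssisV=>bbbsbisisssisis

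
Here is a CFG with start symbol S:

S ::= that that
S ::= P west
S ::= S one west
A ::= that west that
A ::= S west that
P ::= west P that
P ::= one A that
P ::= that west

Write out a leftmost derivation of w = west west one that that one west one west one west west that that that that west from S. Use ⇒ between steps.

S ⇒ P west ⇒ west P that west ⇒ west west P that that west ⇒ west west one A that that that west ⇒ west west one S west that that that that west ⇒ west west one S one west west that that that that west ⇒ west west one S one west one west west that that that that west ⇒ west west one S one west one west one west west that that that that west ⇒ west west one that that one west one west one west west that that that that west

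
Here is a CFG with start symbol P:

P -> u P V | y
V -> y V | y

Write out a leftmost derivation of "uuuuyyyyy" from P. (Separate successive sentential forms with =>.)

P => uPV => uuPVV => uuuPVVV => uuuuPVVVV => uuuuyVVVV => uuuuyyVVV => uuuuyyyVV => uuuuyyyyV => uuuuyyyyy

P => uPV   [P -> u P V]
uPV => uuPVV   [P -> u P V]
uuPVV => uuuPVVV   [P -> u P V]
uuuPVVV => uuuuPVVVV   [P -> u P V]
uuuuPVVVV => uuuuyVVVV   [P -> y]
uuuuyVVVV => uuuuyyVVV   [V -> y]
uuuuyyVVV => uuuuyyyVV   [V -> y]
uuuuyyyVV => uuuuyyyyV   [V -> y]
uuuuyyyyV => uuuuyyyyy   [V -> y]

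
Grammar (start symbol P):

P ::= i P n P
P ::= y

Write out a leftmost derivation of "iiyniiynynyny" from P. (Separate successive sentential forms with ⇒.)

P⇒iPnP⇒iiPnPnP⇒iiynPnP⇒iiyniPnPnP⇒iiyniiPnPnPnP⇒iiyniiynPnPnP⇒iiyniiynynPnP⇒iiyniiynynynP⇒iiyniiynynyny

P ⇒ iPnP   [P ::= i P n P]
iPnP ⇒ iiPnPnP   [P ::= i P n P]
iiPnPnP ⇒ iiynPnP   [P ::= y]
iiynPnP ⇒ iiyniPnPnP   [P ::= i P n P]
iiyniPnPnP ⇒ iiyniiPnPnPnP   [P ::= i P n P]
iiyniiPnPnPnP ⇒ iiyniiynPnPnP   [P ::= y]
iiyniiynPnPnP ⇒ iiyniiynynPnP   [P ::= y]
iiyniiynynPnP ⇒ iiyniiynynynP   [P ::= y]
iiyniiynynynP ⇒ iiyniiynynyny   [P ::= y]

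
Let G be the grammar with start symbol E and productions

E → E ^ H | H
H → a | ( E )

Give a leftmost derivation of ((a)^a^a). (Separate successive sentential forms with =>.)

E=>H=>(E)=>(E^H)=>(E^H^H)=>(H^H^H)=>((E)^H^H)=>((H)^H^H)=>((a)^H^H)=>((a)^a^H)=>((a)^a^a)

E => H   [E → H]
H => (E)   [H → ( E )]
(E) => (E^H)   [E → E ^ H]
(E^H) => (E^H^H)   [E → E ^ H]
(E^H^H) => (H^H^H)   [E → H]
(H^H^H) => ((E)^H^H)   [H → ( E )]
((E)^H^H) => ((H)^H^H)   [E → H]
((H)^H^H) => ((a)^H^H)   [H → a]
((a)^H^H) => ((a)^a^H)   [H → a]
((a)^a^H) => ((a)^a^a)   [H → a]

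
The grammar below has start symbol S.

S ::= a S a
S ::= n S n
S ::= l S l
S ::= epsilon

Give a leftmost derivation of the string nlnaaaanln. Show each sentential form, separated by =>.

S => nSn   [S ::= n S n]
nSn => nlSln   [S ::= l S l]
nlSln => nlnSnln   [S ::= n S n]
nlnSnln => nlnaSanln   [S ::= a S a]
nlnaSanln => nlnaaSaanln   [S ::= a S a]
nlnaaSaanln => nlnaaaanln   [S ::= epsilon]

S => nSn => nlSln => nlnSnln => nlnaSanln => nlnaaSaanln => nlnaaaanln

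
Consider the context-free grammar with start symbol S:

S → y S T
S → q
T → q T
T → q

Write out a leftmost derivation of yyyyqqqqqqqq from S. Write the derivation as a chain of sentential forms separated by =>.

S=>yST=>yySTT=>yyySTTT=>yyyySTTTT=>yyyyqTTTT=>yyyyqqTTTT=>yyyyqqqTTTT=>yyyyqqqqTTT=>yyyyqqqqqTT=>yyyyqqqqqqT=>yyyyqqqqqqqT=>yyyyqqqqqqqq

S => yST   [S → y S T]
yST => yySTT   [S → y S T]
yySTT => yyySTTT   [S → y S T]
yyySTTT => yyyySTTTT   [S → y S T]
yyyySTTTT => yyyyqTTTT   [S → q]
yyyyqTTTT => yyyyqqTTTT   [T → q T]
yyyyqqTTTT => yyyyqqqTTTT   [T → q T]
yyyyqqqTTTT => yyyyqqqqTTT   [T → q]
yyyyqqqqTTT => yyyyqqqqqTT   [T → q]
yyyyqqqqqTT => yyyyqqqqqqT   [T → q]
yyyyqqqqqqT => yyyyqqqqqqqT   [T → q T]
yyyyqqqqqqqT => yyyyqqqqqqqq   [T → q]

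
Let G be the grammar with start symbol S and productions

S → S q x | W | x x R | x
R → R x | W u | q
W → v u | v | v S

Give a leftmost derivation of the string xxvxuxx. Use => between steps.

S => xxR => xxRx => xxRxx => xxWuxx => xxvSuxx => xxvxuxx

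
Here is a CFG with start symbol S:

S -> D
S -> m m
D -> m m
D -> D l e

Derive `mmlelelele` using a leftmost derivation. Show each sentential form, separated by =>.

S => D   [S -> D]
D => Dle   [D -> D l e]
Dle => Dlele   [D -> D l e]
Dlele => Dlelele   [D -> D l e]
Dlelele => Dlelelele   [D -> D l e]
Dlelelele => mmlelelele   [D -> m m]

S => D => Dle => Dlele => Dlelele => Dlelelele => mmlelelele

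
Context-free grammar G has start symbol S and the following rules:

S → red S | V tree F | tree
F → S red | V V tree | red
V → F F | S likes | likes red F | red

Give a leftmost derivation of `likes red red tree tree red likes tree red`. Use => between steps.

S => V tree F   [S → V tree F]
V tree F => S likes tree F   [V → S likes]
S likes tree F => V tree F likes tree F   [S → V tree F]
V tree F likes tree F => likes red F tree F likes tree F   [V → likes red F]
likes red F tree F likes tree F => likes red red tree F likes tree F   [F → red]
likes red red tree F likes tree F => likes red red tree S red likes tree F   [F → S red]
likes red red tree S red likes tree F => likes red red tree tree red likes tree F   [S → tree]
likes red red tree tree red likes tree F => likes red red tree tree red likes tree red   [F → red]

S => V tree F => S likes tree F => V tree F likes tree F => likes red F tree F likes tree F => likes red red tree F likes tree F => likes red red tree S red likes tree F => likes red red tree tree red likes tree F => likes red red tree tree red likes tree red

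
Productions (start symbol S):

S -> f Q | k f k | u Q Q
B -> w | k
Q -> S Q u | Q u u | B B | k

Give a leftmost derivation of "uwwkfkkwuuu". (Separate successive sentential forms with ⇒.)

S ⇒ uQQ   [S -> u Q Q]
uQQ ⇒ uBBQ   [Q -> B B]
uBBQ ⇒ uwBQ   [B -> w]
uwBQ ⇒ uwwQ   [B -> w]
uwwQ ⇒ uwwQuu   [Q -> Q u u]
uwwQuu ⇒ uwwSQuuu   [Q -> S Q u]
uwwSQuuu ⇒ uwwkfkQuuu   [S -> k f k]
uwwkfkQuuu ⇒ uwwkfkBBuuu   [Q -> B B]
uwwkfkBBuuu ⇒ uwwkfkkBuuu   [B -> k]
uwwkfkkBuuu ⇒ uwwkfkkwuuu   [B -> w]

S ⇒ uQQ ⇒ uBBQ ⇒ uwBQ ⇒ uwwQ ⇒ uwwQuu ⇒ uwwSQuuu ⇒ uwwkfkQuuu ⇒ uwwkfkBBuuu ⇒ uwwkfkkBuuu ⇒ uwwkfkkwuuu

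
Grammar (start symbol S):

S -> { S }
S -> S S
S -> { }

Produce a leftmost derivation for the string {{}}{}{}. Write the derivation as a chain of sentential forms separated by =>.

S=>SS=>SSS=>{S}SS=>{{}}SS=>{{}}{}S=>{{}}{}{}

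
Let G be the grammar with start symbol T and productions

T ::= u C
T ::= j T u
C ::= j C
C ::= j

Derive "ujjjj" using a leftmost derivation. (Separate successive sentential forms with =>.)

T => uC   [T ::= u C]
uC => ujC   [C ::= j C]
ujC => ujjC   [C ::= j C]
ujjC => ujjjC   [C ::= j C]
ujjjC => ujjjj   [C ::= j]

T => uC => ujC => ujjC => ujjjC => ujjjj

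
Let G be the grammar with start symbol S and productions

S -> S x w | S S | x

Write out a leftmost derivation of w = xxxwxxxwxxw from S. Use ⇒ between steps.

S ⇒ Sxw ⇒ SSxw ⇒ SxwSxw ⇒ SSxwSxw ⇒ SSSxwSxw ⇒ SxwSSxwSxw ⇒ SSxwSSxwSxw ⇒ xSxwSSxwSxw ⇒ xxxwSSxwSxw ⇒ xxxwxSxwSxw ⇒ xxxwxxxwSxw ⇒ xxxwxxxwxxw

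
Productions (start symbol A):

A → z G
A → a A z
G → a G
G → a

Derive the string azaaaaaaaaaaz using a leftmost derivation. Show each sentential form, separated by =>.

A=>aAz=>azGz=>azaGz=>azaaGz=>azaaaGz=>azaaaaGz=>azaaaaaGz=>azaaaaaaGz=>azaaaaaaaGz=>azaaaaaaaaGz=>azaaaaaaaaaGz=>azaaaaaaaaaaz

A => aAz   [A → a A z]
aAz => azGz   [A → z G]
azGz => azaGz   [G → a G]
azaGz => azaaGz   [G → a G]
azaaGz => azaaaGz   [G → a G]
azaaaGz => azaaaaGz   [G → a G]
azaaaaGz => azaaaaaGz   [G → a G]
azaaaaaGz => azaaaaaaGz   [G → a G]
azaaaaaaGz => azaaaaaaaGz   [G → a G]
azaaaaaaaGz => azaaaaaaaaGz   [G → a G]
azaaaaaaaaGz => azaaaaaaaaaGz   [G → a G]
azaaaaaaaaaGz => azaaaaaaaaaaz   [G → a]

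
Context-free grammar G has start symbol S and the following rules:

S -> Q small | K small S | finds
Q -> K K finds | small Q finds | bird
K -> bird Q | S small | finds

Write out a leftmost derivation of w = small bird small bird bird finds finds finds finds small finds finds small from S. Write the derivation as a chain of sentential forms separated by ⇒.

S ⇒ Q small ⇒ small Q finds small ⇒ small K K finds finds small ⇒ small bird Q K finds finds small ⇒ small bird small Q finds K finds finds small ⇒ small bird small K K finds finds K finds finds small ⇒ small bird small bird Q K finds finds K finds finds small ⇒ small bird small bird bird K finds finds K finds finds small ⇒ small bird small bird bird finds finds finds K finds finds small ⇒ small bird small bird bird finds finds finds S small finds finds small ⇒ small bird small bird bird finds finds finds finds small finds finds small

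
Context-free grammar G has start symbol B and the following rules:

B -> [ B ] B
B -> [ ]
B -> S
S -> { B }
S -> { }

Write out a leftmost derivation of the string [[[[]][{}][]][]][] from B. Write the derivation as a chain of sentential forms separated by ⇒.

B ⇒ [B]B   [B -> [ B ] B]
[B]B ⇒ [[B]B]B   [B -> [ B ] B]
[[B]B]B ⇒ [[[B]B]B]B   [B -> [ B ] B]
[[[B]B]B]B ⇒ [[[[]]B]B]B   [B -> [ ]]
[[[[]]B]B]B ⇒ [[[[]][B]B]B]B   [B -> [ B ] B]
[[[[]][B]B]B]B ⇒ [[[[]][S]B]B]B   [B -> S]
[[[[]][S]B]B]B ⇒ [[[[]][{}]B]B]B   [S -> { }]
[[[[]][{}]B]B]B ⇒ [[[[]][{}][]]B]B   [B -> [ ]]
[[[[]][{}][]]B]B ⇒ [[[[]][{}][]][]]B   [B -> [ ]]
[[[[]][{}][]][]]B ⇒ [[[[]][{}][]][]][]   [B -> [ ]]

B ⇒ [B]B ⇒ [[B]B]B ⇒ [[[B]B]B]B ⇒ [[[[]]B]B]B ⇒ [[[[]][B]B]B]B ⇒ [[[[]][S]B]B]B ⇒ [[[[]][{}]B]B]B ⇒ [[[[]][{}][]]B]B ⇒ [[[[]][{}][]][]]B ⇒ [[[[]][{}][]][]][]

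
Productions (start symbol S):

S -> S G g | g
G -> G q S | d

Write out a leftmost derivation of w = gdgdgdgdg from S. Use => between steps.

S=>SGg=>SGgGg=>SGgGgGg=>SGgGgGgGg=>gGgGgGgGg=>gdgGgGgGg=>gdgdgGgGg=>gdgdgdgGg=>gdgdgdgdg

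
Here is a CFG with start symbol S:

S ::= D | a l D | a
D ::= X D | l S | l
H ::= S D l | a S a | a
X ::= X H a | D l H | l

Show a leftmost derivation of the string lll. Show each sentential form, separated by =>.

S => D   [S ::= D]
D => lS   [D ::= l S]
lS => lD   [S ::= D]
lD => lXD   [D ::= X D]
lXD => llD   [X ::= l]
llD => lll   [D ::= l]

S => D => lS => lD => lXD => llD => lll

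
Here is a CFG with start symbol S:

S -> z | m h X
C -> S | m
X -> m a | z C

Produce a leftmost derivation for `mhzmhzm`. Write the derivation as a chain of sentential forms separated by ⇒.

S ⇒ mhX ⇒ mhzC ⇒ mhzS ⇒ mhzmhX ⇒ mhzmhzC ⇒ mhzmhzm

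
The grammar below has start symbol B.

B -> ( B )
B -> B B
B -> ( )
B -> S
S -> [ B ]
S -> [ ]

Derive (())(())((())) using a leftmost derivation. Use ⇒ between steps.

B ⇒ BB   [B -> B B]
BB ⇒ BBB   [B -> B B]
BBB ⇒ (B)BB   [B -> ( B )]
(B)BB ⇒ (())BB   [B -> ( )]
(())BB ⇒ (())(B)B   [B -> ( B )]
(())(B)B ⇒ (())(())B   [B -> ( )]
(())(())B ⇒ (())(())(B)   [B -> ( B )]
(())(())(B) ⇒ (())(())((B))   [B -> ( B )]
(())(())((B)) ⇒ (())(())((()))   [B -> ( )]

B⇒BB⇒BBB⇒(B)BB⇒(())BB⇒(())(B)B⇒(())(())B⇒(())(())(B)⇒(())(())((B))⇒(())(())((()))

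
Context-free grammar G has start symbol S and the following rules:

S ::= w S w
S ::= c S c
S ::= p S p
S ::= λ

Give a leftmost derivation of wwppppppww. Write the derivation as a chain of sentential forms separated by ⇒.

S ⇒ wSw ⇒ wwSww ⇒ wwpSpww ⇒ wwppSppww ⇒ wwpppSpppww ⇒ wwppppppww

S ⇒ wSw   [S ::= w S w]
wSw ⇒ wwSww   [S ::= w S w]
wwSww ⇒ wwpSpww   [S ::= p S p]
wwpSpww ⇒ wwppSppww   [S ::= p S p]
wwppSppww ⇒ wwpppSpppww   [S ::= p S p]
wwpppSpppww ⇒ wwppppppww   [S ::= λ]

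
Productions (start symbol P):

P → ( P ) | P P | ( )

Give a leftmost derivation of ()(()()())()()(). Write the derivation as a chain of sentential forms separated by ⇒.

P ⇒ PP ⇒ PPP ⇒ PPPP ⇒ ()PPP ⇒ ()PPPP ⇒ ()(P)PPP ⇒ ()(PP)PPP ⇒ ()(PPP)PPP ⇒ ()(()PP)PPP ⇒ ()(()()P)PPP ⇒ ()(()()())PPP ⇒ ()(()()())()PP ⇒ ()(()()())()()P ⇒ ()(()()())()()()

P ⇒ PP   [P → P P]
PP ⇒ PPP   [P → P P]
PPP ⇒ PPPP   [P → P P]
PPPP ⇒ ()PPP   [P → ( )]
()PPP ⇒ ()PPPP   [P → P P]
()PPPP ⇒ ()(P)PPP   [P → ( P )]
()(P)PPP ⇒ ()(PP)PPP   [P → P P]
()(PP)PPP ⇒ ()(PPP)PPP   [P → P P]
()(PPP)PPP ⇒ ()(()PP)PPP   [P → ( )]
()(()PP)PPP ⇒ ()(()()P)PPP   [P → ( )]
()(()()P)PPP ⇒ ()(()()())PPP   [P → ( )]
()(()()())PPP ⇒ ()(()()())()PP   [P → ( )]
()(()()())()PP ⇒ ()(()()())()()P   [P → ( )]
()(()()())()()P ⇒ ()(()()())()()()   [P → ( )]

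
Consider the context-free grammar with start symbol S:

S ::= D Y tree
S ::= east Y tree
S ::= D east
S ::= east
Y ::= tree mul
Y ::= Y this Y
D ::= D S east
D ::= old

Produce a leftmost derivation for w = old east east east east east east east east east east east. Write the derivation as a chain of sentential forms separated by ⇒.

S ⇒ D east ⇒ D S east east ⇒ D S east S east east ⇒ D S east S east S east east ⇒ D S east S east S east S east east ⇒ D S east S east S east S east S east east ⇒ old S east S east S east S east S east east ⇒ old east east S east S east S east S east east ⇒ old east east east east S east S east S east east ⇒ old east east east east east east S east S east east ⇒ old east east east east east east east east S east east ⇒ old east east east east east east east east east east east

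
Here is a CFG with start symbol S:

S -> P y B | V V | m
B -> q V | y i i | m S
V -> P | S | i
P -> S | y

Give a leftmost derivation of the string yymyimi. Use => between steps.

S => VV   [S -> V V]
VV => SV   [V -> S]
SV => VVV   [S -> V V]
VVV => SVV   [V -> S]
SVV => PyBVV   [S -> P y B]
PyBVV => yyBVV   [P -> y]
yyBVV => yymSVV   [B -> m S]
yymSVV => yymVVVV   [S -> V V]
yymVVVV => yymPVVV   [V -> P]
yymPVVV => yymyVVV   [P -> y]
yymyVVV => yymyiVV   [V -> i]
yymyiVV => yymyiSV   [V -> S]
yymyiSV => yymyimV   [S -> m]
yymyimV => yymyimi   [V -> i]

S=>VV=>SV=>VVV=>SVV=>PyBVV=>yyBVV=>yymSVV=>yymVVVV=>yymPVVV=>yymyVVV=>yymyiVV=>yymyiSV=>yymyimV=>yymyimi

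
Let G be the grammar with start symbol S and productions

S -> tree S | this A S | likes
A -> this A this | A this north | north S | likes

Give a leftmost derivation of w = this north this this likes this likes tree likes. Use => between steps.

S => this A S => this north S S => this north this A S S => this north this this A this S S => this north this this likes this S S => this north this this likes this likes S => this north this this likes this likes tree S => this north this this likes this likes tree likes

S => this A S   [S -> this A S]
this A S => this north S S   [A -> north S]
this north S S => this north this A S S   [S -> this A S]
this north this A S S => this north this this A this S S   [A -> this A this]
this north this this A this S S => this north this this likes this S S   [A -> likes]
this north this this likes this S S => this north this this likes this likes S   [S -> likes]
this north this this likes this likes S => this north this this likes this likes tree S   [S -> tree S]
this north this this likes this likes tree S => this north this this likes this likes tree likes   [S -> likes]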